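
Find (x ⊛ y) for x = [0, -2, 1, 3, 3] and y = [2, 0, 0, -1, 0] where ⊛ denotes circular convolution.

(x ⊛ y)[n] = Σ(m=0 to 4) x[m] · y[(n-m) mod 5]

Computing each output sample:
(x ⊛ y)[0] = -1
(x ⊛ y)[1] = -7
(x ⊛ y)[2] = -1
(x ⊛ y)[3] = 6
(x ⊛ y)[4] = 8

x ⊛ y = [-1, -7, -1, 6, 8]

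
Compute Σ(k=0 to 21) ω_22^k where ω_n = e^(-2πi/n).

Sum of all nth roots of unity equals 0 for n > 1 (geometric series with r ≠ 1).

0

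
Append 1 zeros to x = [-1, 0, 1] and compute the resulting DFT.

Original 3-point DFT: [0, -1.5000+0.8660i, -1.5000-0.8660i]
Zero-padded 4-point DFT provides frequency interpolation.

DFT_4([x, 0, ...]) = [0, -2, 0, -2]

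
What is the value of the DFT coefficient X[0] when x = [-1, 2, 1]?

X[0] = Σ(n=0 to 2) x[n] · ω_3^0 = Σ x[n]
= (-1) + (2) + (1)

X[0] = 2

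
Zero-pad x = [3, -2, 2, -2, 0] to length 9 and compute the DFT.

Original 5-point DFT: [1, 2.3820-0.4490i, 4.6180+4.9798i, 4.6180-4.9798i, 2.3820+0.4490i]
Zero-padded 9-point DFT provides frequency interpolation.

DFT_9([x, 0, ...]) = [1, 2.8152+1.0480i, 1.7733-0.4465i, 1.0000+3.4641i, 7.4115+3.7017i, 7.4115-3.7017i, 1.0000-3.4641i, 1.7733+0.4465i, 2.8152-1.0480i]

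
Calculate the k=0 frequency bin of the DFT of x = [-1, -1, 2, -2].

X[0] = Σ(n=0 to 3) x[n] · ω_4^0 = Σ x[n]
= (-1) + (-1) + (2) + (-2)

X[0] = -2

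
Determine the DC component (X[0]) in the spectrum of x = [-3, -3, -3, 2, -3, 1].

X[0] = Σ(n=0 to 5) x[n] · ω_6^0 = Σ x[n]
= (-3) + (-3) + (-3) + (2) + (-3) + (1)

X[0] = -9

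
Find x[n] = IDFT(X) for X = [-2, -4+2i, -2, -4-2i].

x[n] = (1/4) Σ(k=0 to 3) X[k] · e^(2πikn/4)

Computing each x[n]:
x[0] = -3
x[1] = -1
x[2] = 1
x[3] = 1

x = [-3, -1, 1, 1]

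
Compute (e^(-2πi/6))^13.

Since ω_6^6 = 1, powers reduce modulo 6.
13 mod 6 = 1
So ω_6^13 = ω_6^1 = e^(-2πi·1/6)

ω_6^13 = ω_6^1 = 0.5000-0.8660i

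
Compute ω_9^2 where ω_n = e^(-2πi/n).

ω_9^2 = e^(-2πi·2/9)
= cos(-2π·2/9) + i·sin(-2π·2/9)
= cos(-4π/9) + i·sin(-4π/9)

ω_9^2 = cos(-4π/9) + i·sin(-4π/9) = 0.1736-0.9848i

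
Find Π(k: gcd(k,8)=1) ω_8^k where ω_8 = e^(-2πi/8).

The primitive 8th roots of unity are ω_8^k for k coprime to 8: k ∈ {1, 3, 5, 7}
Their product equals the constant term of the cyclotomic polynomial Φ_8(x) up to sign.
For n ≥ 3, the product of all primitive nth roots of unity is 1. (For n=1 it is 1; for n=2 it is -1.)

1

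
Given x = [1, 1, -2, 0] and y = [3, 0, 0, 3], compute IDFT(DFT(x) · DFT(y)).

(x ⊛ y)[n] = Σ(m=0 to 3) x[m] · y[(n-m) mod 4]

Computing each output sample:
(x ⊛ y)[0] = 6
(x ⊛ y)[1] = -3
(x ⊛ y)[2] = -6
(x ⊛ y)[3] = 3

x ⊛ y = [6, -3, -6, 3]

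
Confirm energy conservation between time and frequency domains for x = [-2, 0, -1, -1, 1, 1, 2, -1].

Time domain:
Σ|x[n]|² = |-2|² + |0|² + |-1|² + |-1|² + |1|² + |1|² + |2|² + |-1|² = 13.0000

Frequency domain:
(1/8)Σ|X[k]|² = (1/8)(|-1|² + |-3.7071+3.7071i|² + |-2-3i|² + |-2.2929-2.2929i|² + |1|² + |-2.2929+2.2929i|² + |-2+3i|² + |-3.7071-3.7071i|²) = (1/8)·104.0000 = 13.0000

Both sides agree, confirming Parseval's theorem.

Σ|x[n]|² = (1/N)Σ|X[k]|² = 13.0000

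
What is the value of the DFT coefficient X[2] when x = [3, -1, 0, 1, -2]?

X[2] = Σ(n=0 to 4) x[n] · ω_5^(2n) where ω_5 = e^(-2πi/5)
= (3)·ω_5^0 + (-1)·ω_5^2 + (0)·ω_5^4 + (1)·ω_5^6 + (-2)·ω_5^8

X[2] = 5.7361-1.5388i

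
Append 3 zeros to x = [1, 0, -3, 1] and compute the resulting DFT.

Original 4-point DFT: [-1, 4+1i, -3, 4-1i]
Zero-padded 7-point DFT provides frequency interpolation.

DFT_7([x, 0, ...]) = [-1, 0.7666+2.4909i, 4.3264-0.5198i, -1.0930-3.3204i, -1.0930+3.3204i, 4.3264+0.5198i, 0.7666-2.4909i]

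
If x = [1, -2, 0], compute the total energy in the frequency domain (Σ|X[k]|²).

Parseval: Σ|x[n]|² = (1/N)Σ|X[k]|², so Σ|X[k]|² = N·Σ|x[n]|² = 3·5.0000

Σ|X[k]|² = N·Σ|x[n]|² = 3·5.0000 = 15.0000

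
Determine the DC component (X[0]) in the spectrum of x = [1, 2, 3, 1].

X[0] = Σ(n=0 to 3) x[n] · ω_4^0 = Σ x[n]
= (1) + (2) + (3) + (1)

X[0] = 7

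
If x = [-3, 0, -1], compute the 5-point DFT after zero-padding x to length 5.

Original 3-point DFT: [-4, -2.5000-0.8660i, -2.5000+0.8660i]
Zero-padded 5-point DFT provides frequency interpolation.

DFT_5([x, 0, ...]) = [-4, -2.1910+0.5878i, -3.3090-0.9511i, -3.3090+0.9511i, -2.1910-0.5878i]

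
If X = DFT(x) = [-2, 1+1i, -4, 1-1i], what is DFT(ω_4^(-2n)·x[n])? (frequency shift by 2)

Modulation property: DFT(ω_4^(-2n)·x[n]) = X[(k-2) mod 4], so circularly shift X by 2 positions.

X[k-2] = [-4, 1-1i, -2, 1+1i]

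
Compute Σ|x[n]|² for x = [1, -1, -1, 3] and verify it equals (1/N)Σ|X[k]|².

Time domain:
Σ|x[n]|² = |1|² + |-1|² + |-1|² + |3|² = 12.0000

Frequency domain:
(1/4)Σ|X[k]|² = (1/4)(|2|² + |2+4i|² + |-2|² + |2-4i|²) = (1/4)·48.0000 = 12.0000

Both sides agree, confirming Parseval's theorem.

Σ|x[n]|² = (1/N)Σ|X[k]|² = 12.0000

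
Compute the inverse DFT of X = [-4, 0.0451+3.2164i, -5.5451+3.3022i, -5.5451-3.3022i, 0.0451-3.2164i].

x[n] = (1/5) Σ(k=0 to 4) X[k] · e^(2πikn/5)

Computing each x[n]:
x[0] = -3
x[1] = -1
x[2] = -1
x[3] = -2
x[4] = 3

x = [-3, -1, -1, -2, 3]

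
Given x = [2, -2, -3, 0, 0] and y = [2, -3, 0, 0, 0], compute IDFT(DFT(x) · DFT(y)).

(x ⊛ y)[n] = Σ(m=0 to 4) x[m] · y[(n-m) mod 5]

Computing each output sample:
(x ⊛ y)[0] = 4
(x ⊛ y)[1] = -10
(x ⊛ y)[2] = 0
(x ⊛ y)[3] = 9
(x ⊛ y)[4] = 0

x ⊛ y = [4, -10, 0, 9, 0]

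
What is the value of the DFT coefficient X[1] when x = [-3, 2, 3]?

X[1] = Σ(n=0 to 2) x[n] · ω_3^(1n) where ω_3 = e^(-2πi/3)
= (-3)·ω_3^0 + (2)·ω_3^1 + (3)·ω_3^2

X[1] = -5.5000+0.8660i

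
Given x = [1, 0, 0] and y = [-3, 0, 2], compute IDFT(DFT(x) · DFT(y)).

(x ⊛ y)[n] = Σ(m=0 to 2) x[m] · y[(n-m) mod 3]

Computing each output sample:
(x ⊛ y)[0] = -3
(x ⊛ y)[1] = 0
(x ⊛ y)[2] = 2

x ⊛ y = [-3, 0, 2]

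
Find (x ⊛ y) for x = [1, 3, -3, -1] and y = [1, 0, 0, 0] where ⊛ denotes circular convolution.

(x ⊛ y)[n] = Σ(m=0 to 3) x[m] · y[(n-m) mod 4]

Computing each output sample:
(x ⊛ y)[0] = 1
(x ⊛ y)[1] = 3
(x ⊛ y)[2] = -3
(x ⊛ y)[3] = -1

x ⊛ y = [1, 3, -3, -1]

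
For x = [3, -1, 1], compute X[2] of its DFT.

X[2] = Σ(n=0 to 2) x[n] · ω_3^(2n) where ω_3 = e^(-2πi/3)
= (3)·ω_3^0 + (-1)·ω_3^2 + (1)·ω_3^4

X[2] = 3.0000-1.7321i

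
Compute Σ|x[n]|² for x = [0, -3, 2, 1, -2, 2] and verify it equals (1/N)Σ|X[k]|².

Time domain:
Σ|x[n]|² = |0|² + |-3|² + |2|² + |1|² + |-2|² + |2|² = 22.0000

Frequency domain:
(1/6)Σ|X[k]|² = (1/6)(|0|² + |-1.5000+0.8660i|² + |1.5000+7.7942i|² + |0|² + |1.5000-7.7942i|² + |-1.5000-0.8660i|²) = (1/6)·132.0000 = 22.0000

Both sides agree, confirming Parseval's theorem.

Σ|x[n]|² = (1/N)Σ|X[k]|² = 22.0000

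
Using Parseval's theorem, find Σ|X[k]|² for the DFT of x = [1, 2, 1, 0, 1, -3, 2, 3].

Parseval: Σ|x[n]|² = (1/N)Σ|X[k]|², so Σ|X[k]|² = N·Σ|x[n]|² = 8·29.0000

Σ|X[k]|² = N·Σ|x[n]|² = 8·29.0000 = 232.0000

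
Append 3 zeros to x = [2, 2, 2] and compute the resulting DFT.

Original 3-point DFT: [6, 0, 0]
Zero-padded 6-point DFT provides frequency interpolation.

DFT_6([x, 0, ...]) = [6, 2.0000-3.4641i, 0, 2, 0, 2.0000+3.4641i]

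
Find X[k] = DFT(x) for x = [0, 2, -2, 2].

X[k] = Σ(n=0 to 3) x[n] · ω_4^(nk)
where ω_4 = e^(-2πi/4)

Computing each X[k]:
X[0] = 2
X[1] = 2
X[2] = -6
X[3] = 2

X = [2, 2, -6, 2]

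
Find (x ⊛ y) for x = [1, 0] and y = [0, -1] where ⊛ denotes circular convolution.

(x ⊛ y)[n] = Σ(m=0 to 1) x[m] · y[(n-m) mod 2]

Computing each output sample:
(x ⊛ y)[0] = 0
(x ⊛ y)[1] = -1

x ⊛ y = [0, -1]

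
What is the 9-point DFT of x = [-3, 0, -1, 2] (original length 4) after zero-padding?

Original 4-point DFT: [-2, -2+2i, -6, -2-2i]
Zero-padded 9-point DFT provides frequency interpolation.

DFT_9([x, 0, ...]) = [-2, -4.1736-0.7472i, -3.0603+2.0741i, -0.5000-0.8660i, -4.7660-2.3748i, -4.7660+2.3748i, -0.5000+0.8660i, -3.0603-2.0741i, -4.1736+0.7472i]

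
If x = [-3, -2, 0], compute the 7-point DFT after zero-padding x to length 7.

Original 3-point DFT: [-5, -2.0000+1.7321i, -2.0000-1.7321i]
Zero-padded 7-point DFT provides frequency interpolation.

DFT_7([x, 0, ...]) = [-5, -4.2470+1.5637i, -2.5550+1.9499i, -1.1981+0.8678i, -1.1981-0.8678i, -2.5550-1.9499i, -4.2470-1.5637i]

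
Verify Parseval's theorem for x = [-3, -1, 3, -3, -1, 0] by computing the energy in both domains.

Time domain:
Σ|x[n]|² = |-3|² + |-1|² + |3|² + |-3|² + |-1|² + |0|² = 29.0000

Frequency domain:
(1/6)Σ|X[k]|² = (1/6)(|-5|² + |-1.5000-2.5981i|² + |-6.5000+4.3301i|² + |3|² + |-6.5000-4.3301i|² + |-1.5000+2.5981i|²) = (1/6)·174.0000 = 29.0000

Both sides agree, confirming Parseval's theorem.

Σ|x[n]|² = (1/N)Σ|X[k]|² = 29.0000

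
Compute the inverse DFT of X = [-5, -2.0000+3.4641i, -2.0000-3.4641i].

x[n] = (1/3) Σ(k=0 to 2) X[k] · e^(2πikn/3)

Computing each x[n]:
x[0] = -3
x[1] = -3
x[2] = 1

x = [-3, -3, 1]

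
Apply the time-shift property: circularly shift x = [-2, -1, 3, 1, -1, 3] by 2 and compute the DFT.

Time shift by 2: X_shifted[k] = ω_6^(2k) · X[k]
Shifted x = [-1, 3, -2, -1, 3, 1]

DFT(x[n-2]) = [3, 1.5000+2.5981i, -4.5000-6.0622i, -3, -4.5000+6.0622i, 1.5000-2.5981i]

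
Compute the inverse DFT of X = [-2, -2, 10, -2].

x[n] = (1/4) Σ(k=0 to 3) X[k] · e^(2πikn/4)

Computing each x[n]:
x[0] = 1
x[1] = -3
x[2] = 3
x[3] = -3

x = [1, -3, 3, -3]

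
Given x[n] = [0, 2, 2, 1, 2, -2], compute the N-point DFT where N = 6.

X[k] = Σ(n=0 to 5) x[n] · ω_6^(nk)
where ω_6 = e^(-2πi/6)

Computing each X[k]:
X[0] = 5
X[1] = -3.0000-3.4641i
X[2] = -1.0000-3.4641i
X[3] = 3
X[4] = -1.0000+3.4641i
X[5] = -3.0000+3.4641i

X = [5, -3.0000-3.4641i, -1.0000-3.4641i, 3, -1.0000+3.4641i, -3.0000+3.4641i]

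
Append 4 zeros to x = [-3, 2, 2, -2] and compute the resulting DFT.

Original 4-point DFT: [-1, -5-4i, -1, -5+4i]
Zero-padded 8-point DFT provides frequency interpolation.

DFT_8([x, 0, ...]) = [-1, -0.1716-2.0000i, -5-4i, -5.8284+2.0000i, -1, -5.8284-2.0000i, -5+4i, -0.1716+2.0000i]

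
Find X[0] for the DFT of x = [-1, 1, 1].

X[0] = Σ(n=0 to 2) x[n] · ω_3^0 = Σ x[n]
= (-1) + (1) + (1)

X[0] = 1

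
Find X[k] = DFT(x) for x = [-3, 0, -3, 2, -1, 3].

X[k] = Σ(n=0 to 5) x[n] · ω_6^(nk)
where ω_6 = e^(-2πi/6)

Computing each X[k]:
X[0] = -2
X[1] = -1.5000+4.3301i
X[2] = -0.5000+0.8660i
X[3] = -12
X[4] = -0.5000-0.8660i
X[5] = -1.5000-4.3301i

X = [-2, -1.5000+4.3301i, -0.5000+0.8660i, -12, -0.5000-0.8660i, -1.5000-4.3301i]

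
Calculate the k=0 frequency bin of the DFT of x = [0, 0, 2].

X[0] = Σ(n=0 to 2) x[n] · ω_3^0 = Σ x[n]
= (0) + (0) + (2)

X[0] = 2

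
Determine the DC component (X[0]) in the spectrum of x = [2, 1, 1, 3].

X[0] = Σ(n=0 to 3) x[n] · ω_4^0 = Σ x[n]
= (2) + (1) + (1) + (3)

X[0] = 7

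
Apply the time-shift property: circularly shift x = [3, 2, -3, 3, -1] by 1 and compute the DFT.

Time shift by 1: X_shifted[k] = ω_5^(1k) · X[k]
Shifted x = [-1, 3, 2, -3, 3]

DFT(x[n-1]) = [4, 1.6631-2.9389i, -6.1631+4.7553i, -6.1631-4.7553i, 1.6631+2.9389i]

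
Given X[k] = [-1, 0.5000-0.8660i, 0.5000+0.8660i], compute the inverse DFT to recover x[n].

x[n] = (1/3) Σ(k=0 to 2) X[k] · e^(2πikn/3)

Computing each x[n]:
x[0] = 0
x[1] = 0
x[2] = -1

x = [0, 0, -1]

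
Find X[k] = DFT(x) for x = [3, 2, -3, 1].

X[k] = Σ(n=0 to 3) x[n] · ω_4^(nk)
where ω_4 = e^(-2πi/4)

Computing each X[k]:
X[0] = 3
X[1] = 6-1i
X[2] = -3
X[3] = 6+1i

X = [3, 6-1i, -3, 6+1i]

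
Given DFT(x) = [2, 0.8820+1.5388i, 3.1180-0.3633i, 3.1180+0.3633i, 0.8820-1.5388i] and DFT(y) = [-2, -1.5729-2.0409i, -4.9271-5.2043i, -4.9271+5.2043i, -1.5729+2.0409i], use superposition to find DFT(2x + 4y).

By linearity: DFT(2x + 4y) = 2·DFT(x) + 4·DFT(y)
= 2·[2, 0.8820+1.5388i, 3.1180-0.3633i, 3.1180+0.3633i, 0.8820-1.5388i] + 4·[-2, -1.5729-2.0409i, -4.9271-5.2043i, -4.9271+5.2043i, -1.5729+2.0409i]

Computing element-wise:
Z[0] = 2·(2) + 4·(-2) = -4
Z[1] = 2·(0.8820+1.5388i) + 4·(-1.5729-2.0409i) = -4.5276-5.0860i
Z[2] = 2·(3.1180-0.3633i) + 4·(-4.9271-5.2043i) = -13.4724-21.5438i
Z[3] = 2·(3.1180+0.3633i) + 4·(-4.9271+5.2043i) = -13.4724+21.5438i
Z[4] = 2·(0.8820-1.5388i) + 4·(-1.5729+2.0409i) = -4.5276+5.0860i

DFT(2x + 4y) = 2·X + 4·Y = [-4, -4.5276-5.0860i, -13.4724-21.5438i, -13.4724+21.5438i, -4.5276+5.0860i]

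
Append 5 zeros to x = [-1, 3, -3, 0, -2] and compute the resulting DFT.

Original 5-point DFT: [-3, 1.7361-2.9919i, -2.7361-5.7921i, -2.7361+5.7921i, 1.7361+2.9919i]
Zero-padded 10-point DFT provides frequency interpolation.

DFT_10([x, 0, ...]) = [-3, 2.1180+2.2654i, 1.7361-2.9919i, -0.1180-2.7144i, -2.7361-5.7921i, -9, -2.7361+5.7921i, -0.1180+2.7144i, 1.7361+2.9919i, 2.1180-2.2654i]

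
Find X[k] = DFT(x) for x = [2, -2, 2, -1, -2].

X[k] = Σ(n=0 to 4) x[n] · ω_5^(nk)
where ω_5 = e^(-2πi/5)

Computing each X[k]:
X[0] = -1
X[1] = -0.0451-1.7634i
X[2] = 5.5451+2.8532i
X[3] = 5.5451-2.8532i
X[4] = -0.0451+1.7634i

X = [-1, -0.0451-1.7634i, 5.5451+2.8532i, 5.5451-2.8532i, -0.0451+1.7634i]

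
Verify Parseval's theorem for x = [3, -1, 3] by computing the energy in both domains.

Time domain:
Σ|x[n]|² = |3|² + |-1|² + |3|² = 19.0000

Frequency domain:
(1/3)Σ|X[k]|² = (1/3)(|5|² + |2.0000+3.4641i|² + |2.0000-3.4641i|²) = (1/3)·57.0000 = 19.0000

Both sides agree, confirming Parseval's theorem.

Σ|x[n]|² = (1/N)Σ|X[k]|² = 19.0000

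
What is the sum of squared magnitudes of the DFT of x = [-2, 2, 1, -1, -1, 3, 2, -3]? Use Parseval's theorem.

Parseval: Σ|x[n]|² = (1/N)Σ|X[k]|², so Σ|X[k]|² = N·Σ|x[n]|² = 8·33.0000

Σ|X[k]|² = N·Σ|x[n]|² = 8·33.0000 = 264.0000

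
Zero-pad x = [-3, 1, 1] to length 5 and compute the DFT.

Original 3-point DFT: [-1, -4, -4]
Zero-padded 5-point DFT provides frequency interpolation.

DFT_5([x, 0, ...]) = [-1, -3.5000-1.5388i, -3.5000+0.3633i, -3.5000-0.3633i, -3.5000+1.5388i]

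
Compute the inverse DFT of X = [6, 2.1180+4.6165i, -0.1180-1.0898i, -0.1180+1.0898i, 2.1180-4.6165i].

x[n] = (1/5) Σ(k=0 to 4) X[k] · e^(2πikn/5)

Computing each x[n]:
x[0] = 2
x[1] = 0
x[2] = -1
x[3] = 2
x[4] = 3

x = [2, 0, -1, 2, 3]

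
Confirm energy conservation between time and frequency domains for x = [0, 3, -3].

Time domain:
Σ|x[n]|² = |0|² + |3|² + |-3|² = 18.0000

Frequency domain:
(1/3)Σ|X[k]|² = (1/3)(|0|² + |-5.1962i|² + |5.1962i|²) = (1/3)·54.0000 = 18.0000

Both sides agree, confirming Parseval's theorem.

Σ|x[n]|² = (1/N)Σ|X[k]|² = 18.0000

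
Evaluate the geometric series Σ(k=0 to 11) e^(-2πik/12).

Sum of all nth roots of unity equals 0 for n > 1 (geometric series with r ≠ 1).

0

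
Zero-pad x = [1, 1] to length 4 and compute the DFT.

Original 2-point DFT: [2, 0]
Zero-padded 4-point DFT provides frequency interpolation.

DFT_4([x, 0, ...]) = [2, 1-1i, 0, 1+1i]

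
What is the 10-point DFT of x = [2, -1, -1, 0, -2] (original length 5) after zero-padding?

Original 5-point DFT: [-2, 1.8820-0.3633i, 4.1180-1.5388i, 4.1180+1.5388i, 1.8820+0.3633i]
Zero-padded 10-point DFT provides frequency interpolation.

DFT_10([x, 0, ...]) = [-2, 2.5000+2.7144i, 1.8820-0.3633i, 2.5000+2.2654i, 4.1180-1.5388i, 0, 4.1180+1.5388i, 2.5000-2.2654i, 1.8820+0.3633i, 2.5000-2.7144i]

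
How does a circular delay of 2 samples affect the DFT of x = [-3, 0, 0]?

Time shift by 2: X_shifted[k] = ω_3^(2k) · X[k]
Shifted x = [0, 0, -3]

DFT(x[n-2]) = [-3, 1.5000-2.5981i, 1.5000+2.5981i]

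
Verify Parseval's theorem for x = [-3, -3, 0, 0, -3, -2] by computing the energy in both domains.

Time domain:
Σ|x[n]|² = |-3|² + |-3|² + |0|² + |0|² + |-3|² + |-2|² = 31.0000

Frequency domain:
(1/6)Σ|X[k]|² = (1/6)(|-11|² + |-4.0000-1.7321i|² + |1.0000+3.4641i|² + |-1|² + |1.0000-3.4641i|² + |-4.0000+1.7321i|²) = (1/6)·186.0000 = 31.0000

Both sides agree, confirming Parseval's theorem.

Σ|x[n]|² = (1/N)Σ|X[k]|² = 31.0000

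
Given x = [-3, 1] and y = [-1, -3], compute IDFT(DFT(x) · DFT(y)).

(x ⊛ y)[n] = Σ(m=0 to 1) x[m] · y[(n-m) mod 2]

Computing each output sample:
(x ⊛ y)[0] = 0
(x ⊛ y)[1] = 8

x ⊛ y = [0, 8]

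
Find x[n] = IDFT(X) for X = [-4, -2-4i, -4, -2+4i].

x[n] = (1/4) Σ(k=0 to 3) X[k] · e^(2πikn/4)

Computing each x[n]:
x[0] = -3
x[1] = 2
x[2] = -1
x[3] = -2

x = [-3, 2, -1, -2]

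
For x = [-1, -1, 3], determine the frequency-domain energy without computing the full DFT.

Parseval: Σ|x[n]|² = (1/N)Σ|X[k]|², so Σ|X[k]|² = N·Σ|x[n]|² = 3·11.0000

Σ|X[k]|² = N·Σ|x[n]|² = 3·11.0000 = 33.0000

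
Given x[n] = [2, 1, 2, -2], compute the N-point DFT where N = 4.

X[k] = Σ(n=0 to 3) x[n] · ω_4^(nk)
where ω_4 = e^(-2πi/4)

Computing each X[k]:
X[0] = 3
X[1] = -3i
X[2] = 5
X[3] = 3i

X = [3, -3i, 5, 3i]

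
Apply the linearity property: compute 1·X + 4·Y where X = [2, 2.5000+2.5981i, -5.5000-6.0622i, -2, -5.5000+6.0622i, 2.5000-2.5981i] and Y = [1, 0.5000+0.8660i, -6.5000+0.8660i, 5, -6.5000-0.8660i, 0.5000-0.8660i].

By linearity: DFT(1x + 4y) = 1·DFT(x) + 4·DFT(y)
= 1·[2, 2.5000+2.5981i, -5.5000-6.0622i, -2, -5.5000+6.0622i, 2.5000-2.5981i] + 4·[1, 0.5000+0.8660i, -6.5000+0.8660i, 5, -6.5000-0.8660i, 0.5000-0.8660i]

Computing element-wise:
Z[0] = 1·(2) + 4·(1) = 6
Z[1] = 1·(2.5000+2.5981i) + 4·(0.5000+0.8660i) = 4.5000+6.0621i
Z[2] = 1·(-5.5000-6.0622i) + 4·(-6.5000+0.8660i) = -31.5000-2.5982i
Z[3] = 1·(-2) + 4·(5) = 18
Z[4] = 1·(-5.5000+6.0622i) + 4·(-6.5000-0.8660i) = -31.5000+2.5982i
Z[5] = 1·(2.5000-2.5981i) + 4·(0.5000-0.8660i) = 4.5000-6.0621i

DFT(1x + 4y) = 1·X + 4·Y = [6, 4.5000+6.0621i, -31.5000-2.5982i, 18, -31.5000+2.5982i, 4.5000-6.0621i]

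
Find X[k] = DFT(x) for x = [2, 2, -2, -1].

X[k] = Σ(n=0 to 3) x[n] · ω_4^(nk)
where ω_4 = e^(-2πi/4)

Computing each X[k]:
X[0] = 1
X[1] = 4-3i
X[2] = -1
X[3] = 4+3i

X = [1, 4-3i, -1, 4+3i]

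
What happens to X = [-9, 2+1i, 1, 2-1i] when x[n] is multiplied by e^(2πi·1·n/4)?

Modulation property: DFT(ω_4^(-1n)·x[n]) = X[(k-1) mod 4], so circularly shift X by 1 positions.

X[k-1] = [2-1i, -9, 2+1i, 1]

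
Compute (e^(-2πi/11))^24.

Since ω_11^11 = 1, powers reduce modulo 11.
24 mod 11 = 2
So ω_11^24 = ω_11^2 = e^(-2πi·2/11)

ω_11^24 = ω_11^2 = 0.4154-0.9096i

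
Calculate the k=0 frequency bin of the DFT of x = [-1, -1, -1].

X[0] = Σ(n=0 to 2) x[n] · ω_3^0 = Σ x[n]
= (-1) + (-1) + (-1)

X[0] = -3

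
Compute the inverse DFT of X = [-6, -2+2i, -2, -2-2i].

x[n] = (1/4) Σ(k=0 to 3) X[k] · e^(2πikn/4)

Computing each x[n]:
x[0] = -3
x[1] = -2
x[2] = -1
x[3] = 0

x = [-3, -2, -1, 0]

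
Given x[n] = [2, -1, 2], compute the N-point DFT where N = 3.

X[k] = Σ(n=0 to 2) x[n] · ω_3^(nk)
where ω_3 = e^(-2πi/3)

Computing each X[k]:
X[0] = 3
X[1] = 1.5000+2.5981i
X[2] = 1.5000-2.5981i

X = [3, 1.5000+2.5981i, 1.5000-2.5981i]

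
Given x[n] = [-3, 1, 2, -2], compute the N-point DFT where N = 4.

X[k] = Σ(n=0 to 3) x[n] · ω_4^(nk)
where ω_4 = e^(-2πi/4)

Computing each X[k]:
X[0] = -2
X[1] = -5-3i
X[2] = 0
X[3] = -5+3i

X = [-2, -5-3i, 0, -5+3i]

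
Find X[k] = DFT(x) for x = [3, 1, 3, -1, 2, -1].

X[k] = Σ(n=0 to 5) x[n] · ω_6^(nk)
where ω_6 = e^(-2πi/6)

Computing each X[k]:
X[0] = 7
X[1] = 1.5000-2.5981i
X[2] = -0.5000-0.8660i
X[3] = 9
X[4] = -0.5000+0.8660i
X[5] = 1.5000+2.5981i

X = [7, 1.5000-2.5981i, -0.5000-0.8660i, 9, -0.5000+0.8660i, 1.5000+2.5981i]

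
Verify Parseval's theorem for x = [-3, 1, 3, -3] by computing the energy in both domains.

Time domain:
Σ|x[n]|² = |-3|² + |1|² + |3|² + |-3|² = 28.0000

Frequency domain:
(1/4)Σ|X[k]|² = (1/4)(|-2|² + |-6-4i|² + |2|² + |-6+4i|²) = (1/4)·112.0000 = 28.0000

Both sides agree, confirming Parseval's theorem.

Σ|x[n]|² = (1/N)Σ|X[k]|² = 28.0000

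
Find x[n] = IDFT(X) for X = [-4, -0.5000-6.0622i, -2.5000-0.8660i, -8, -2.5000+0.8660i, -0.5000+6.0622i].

x[n] = (1/6) Σ(k=0 to 5) X[k] · e^(2πikn/6)

Computing each x[n]:
x[0] = -3
x[1] = 3
x[2] = 0
x[3] = 0
x[4] = -3
x[5] = -1

x = [-3, 3, 0, 0, -3, -1]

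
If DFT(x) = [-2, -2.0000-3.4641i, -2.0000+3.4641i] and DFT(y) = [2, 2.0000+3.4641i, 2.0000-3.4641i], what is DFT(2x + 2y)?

By linearity: DFT(2x + 2y) = 2·DFT(x) + 2·DFT(y)
= 2·[-2, -2.0000-3.4641i, -2.0000+3.4641i] + 2·[2, 2.0000+3.4641i, 2.0000-3.4641i]

Computing element-wise:
Z[0] = 2·(-2) + 2·(2) = 0
Z[1] = 2·(-2.0000-3.4641i) + 2·(2.0000+3.4641i) = 0
Z[2] = 2·(-2.0000+3.4641i) + 2·(2.0000-3.4641i) = 0

DFT(2x + 2y) = 2·X + 2·Y = [0, 0, 0]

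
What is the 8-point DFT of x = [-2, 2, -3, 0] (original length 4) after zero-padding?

Original 4-point DFT: [-3, 1-2i, -7, 1+2i]
Zero-padded 8-point DFT provides frequency interpolation.

DFT_8([x, 0, ...]) = [-3, -0.5858+1.5858i, 1-2i, -3.4142-4.4142i, -7, -3.4142+4.4142i, 1+2i, -0.5858-1.5858i]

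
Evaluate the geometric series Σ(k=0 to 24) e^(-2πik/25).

Sum of all nth roots of unity equals 0 for n > 1 (geometric series with r ≠ 1).

0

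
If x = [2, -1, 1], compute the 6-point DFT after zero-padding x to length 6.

Original 3-point DFT: [2, 2.0000+1.7321i, 2.0000-1.7321i]
Zero-padded 6-point DFT provides frequency interpolation.

DFT_6([x, 0, ...]) = [2, 1, 2.0000+1.7321i, 4, 2.0000-1.7321i, 1]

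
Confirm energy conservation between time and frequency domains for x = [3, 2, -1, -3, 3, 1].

Time domain:
Σ|x[n]|² = |3|² + |2|² + |-1|² + |-3|² + |3|² + |1|² = 33.0000

Frequency domain:
(1/6)Σ|X[k]|² = (1/6)(|5|² + |6.5000+2.5981i|² + |-2.5000-4.3301i|² + |5|² + |-2.5000+4.3301i|² + |6.5000-2.5981i|²) = (1/6)·198.0000 = 33.0000

Both sides agree, confirming Parseval's theorem.

Σ|x[n]|² = (1/N)Σ|X[k]|² = 33.0000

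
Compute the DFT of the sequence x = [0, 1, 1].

X[k] = Σ(n=0 to 2) x[n] · ω_3^(nk)
where ω_3 = e^(-2πi/3)

Computing each X[k]:
X[0] = 2
X[1] = -1
X[2] = -1

X = [2, -1, -1]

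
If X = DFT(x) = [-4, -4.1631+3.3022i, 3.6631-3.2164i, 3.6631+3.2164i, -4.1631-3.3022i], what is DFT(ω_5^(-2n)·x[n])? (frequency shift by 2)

Modulation property: DFT(ω_5^(-2n)·x[n]) = X[(k-2) mod 5], so circularly shift X by 2 positions.

X[k-2] = [3.6631+3.2164i, -4.1631-3.3022i, -4, -4.1631+3.3022i, 3.6631-3.2164i]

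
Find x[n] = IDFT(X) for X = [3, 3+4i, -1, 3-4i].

x[n] = (1/4) Σ(k=0 to 3) X[k] · e^(2πikn/4)

Computing each x[n]:
x[0] = 2
x[1] = -1
x[2] = -1
x[3] = 3

x = [2, -1, -1, 3]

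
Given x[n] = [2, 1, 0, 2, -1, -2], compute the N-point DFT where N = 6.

X[k] = Σ(n=0 to 5) x[n] · ω_6^(nk)
where ω_6 = e^(-2πi/6)

Computing each X[k]:
X[0] = 2
X[1] = -3.4641i
X[2] = 5.0000-1.7321i
X[3] = 0
X[4] = 5.0000+1.7321i
X[5] = 3.4641i

X = [2, -3.4641i, 5.0000-1.7321i, 0, 5.0000+1.7321i, 3.4641i]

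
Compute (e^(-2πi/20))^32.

Since ω_20^20 = 1, powers reduce modulo 20.
32 mod 20 = 12
So ω_20^32 = ω_20^12 = e^(-2πi·12/20)

ω_20^32 = ω_20^12 = -0.8090+0.5878i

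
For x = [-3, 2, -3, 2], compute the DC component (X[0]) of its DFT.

X[0] = Σ(n=0 to 3) x[n] · ω_4^0 = Σ x[n]
= (-3) + (2) + (-3) + (2)

X[0] = -2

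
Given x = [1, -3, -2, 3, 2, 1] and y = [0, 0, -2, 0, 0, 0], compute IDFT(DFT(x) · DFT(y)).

(x ⊛ y)[n] = Σ(m=0 to 5) x[m] · y[(n-m) mod 6]

Computing each output sample:
(x ⊛ y)[0] = -4
(x ⊛ y)[1] = -2
(x ⊛ y)[2] = -2
(x ⊛ y)[3] = 6
(x ⊛ y)[4] = 4
(x ⊛ y)[5] = -6

x ⊛ y = [-4, -2, -2, 6, 4, -6]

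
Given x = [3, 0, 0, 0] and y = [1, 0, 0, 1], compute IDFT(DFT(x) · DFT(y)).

(x ⊛ y)[n] = Σ(m=0 to 3) x[m] · y[(n-m) mod 4]

Computing each output sample:
(x ⊛ y)[0] = 3
(x ⊛ y)[1] = 0
(x ⊛ y)[2] = 0
(x ⊛ y)[3] = 3

x ⊛ y = [3, 0, 0, 3]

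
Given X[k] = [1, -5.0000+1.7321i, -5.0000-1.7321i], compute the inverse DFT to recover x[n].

x[n] = (1/3) Σ(k=0 to 2) X[k] · e^(2πikn/3)

Computing each x[n]:
x[0] = -3
x[1] = 1
x[2] = 3

x = [-3, 1, 3]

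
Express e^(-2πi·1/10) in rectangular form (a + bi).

ω_10^1 = e^(-2πi·1/10)
= cos(-2π·1/10) + i·sin(-2π·1/10)
= cos(-2π/10) + i·sin(-2π/10)

ω_10^1 = cos(-2π/10) + i·sin(-2π/10) = 0.8090-0.5878i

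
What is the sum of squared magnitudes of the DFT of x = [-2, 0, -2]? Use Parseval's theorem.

Parseval: Σ|x[n]|² = (1/N)Σ|X[k]|², so Σ|X[k]|² = N·Σ|x[n]|² = 3·8.0000

Σ|X[k]|² = N·Σ|x[n]|² = 3·8.0000 = 24.0000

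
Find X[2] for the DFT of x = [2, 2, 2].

X[2] = Σ(n=0 to 2) x[n] · ω_3^(2n) where ω_3 = e^(-2πi/3)
= (2)·ω_3^0 + (2)·ω_3^2 + (2)·ω_3^4

X[2] = 0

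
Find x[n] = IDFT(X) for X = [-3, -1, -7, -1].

x[n] = (1/4) Σ(k=0 to 3) X[k] · e^(2πikn/4)

Computing each x[n]:
x[0] = -3
x[1] = 1
x[2] = -2
x[3] = 1

x = [-3, 1, -2, 1]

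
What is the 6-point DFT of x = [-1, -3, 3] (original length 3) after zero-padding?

Original 3-point DFT: [-1, -1.0000+5.1962i, -1.0000-5.1962i]
Zero-padded 6-point DFT provides frequency interpolation.

DFT_6([x, 0, ...]) = [-1, -4, -1.0000+5.1962i, 5, -1.0000-5.1962i, -4]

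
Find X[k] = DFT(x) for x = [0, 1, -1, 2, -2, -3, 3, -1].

X[k] = Σ(n=0 to 7) x[n] · ω_8^(nk)
where ω_8 = e^(-2πi/8)

Computing each X[k]:
X[0] = -1
X[1] = 2.7071-0.9497i
X[2] = -4+3i
X[3] = 1.2929-8.9497i
X[4] = 1
X[5] = 1.2929+8.9497i
X[6] = -4-3i
X[7] = 2.7071+0.9497i

X = [-1, 2.7071-0.9497i, -4+3i, 1.2929-8.9497i, 1, 1.2929+8.9497i, -4-3i, 2.7071+0.9497i]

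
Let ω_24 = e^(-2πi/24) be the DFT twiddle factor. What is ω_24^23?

ω_24^23 = e^(-2πi·23/24)
= cos(-2π·23/24) + i·sin(-2π·23/24)
= cos(-46π/24) + i·sin(-46π/24)

ω_24^23 = cos(-46π/24) + i·sin(-46π/24) = 0.9659+0.2588i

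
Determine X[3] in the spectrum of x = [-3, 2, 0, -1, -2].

X[3] = Σ(n=0 to 4) x[n] · ω_5^(3n) where ω_5 = e^(-2πi/5)
= (-3)·ω_5^0 + (2)·ω_5^3 + (0)·ω_5^6 + (-1)·ω_5^9 + (-2)·ω_5^12

X[3] = -3.3090+1.4001i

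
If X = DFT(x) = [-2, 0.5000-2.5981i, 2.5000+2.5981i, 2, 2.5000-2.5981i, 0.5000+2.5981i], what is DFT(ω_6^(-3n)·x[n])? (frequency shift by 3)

Modulation property: DFT(ω_6^(-3n)·x[n]) = X[(k-3) mod 6], so circularly shift X by 3 positions.

X[k-3] = [2, 2.5000-2.5981i, 0.5000+2.5981i, -2, 0.5000-2.5981i, 2.5000+2.5981i]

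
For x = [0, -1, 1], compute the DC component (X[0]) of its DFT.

X[0] = Σ(n=0 to 2) x[n] · ω_3^0 = Σ x[n]
= (0) + (-1) + (1)

X[0] = 0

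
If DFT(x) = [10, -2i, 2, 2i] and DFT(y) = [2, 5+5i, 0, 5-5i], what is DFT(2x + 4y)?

By linearity: DFT(2x + 4y) = 2·DFT(x) + 4·DFT(y)
= 2·[10, -2i, 2, 2i] + 4·[2, 5+5i, 0, 5-5i]

Computing element-wise:
Z[0] = 2·(10) + 4·(2) = 28
Z[1] = 2·(-2i) + 4·(5+5i) = 20+16i
Z[2] = 2·(2) + 4·(0) = 4
Z[3] = 2·(2i) + 4·(5-5i) = 20-16i

DFT(2x + 4y) = 2·X + 4·Y = [28, 20+16i, 4, 20-16i]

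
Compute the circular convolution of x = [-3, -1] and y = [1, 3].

(x ⊛ y)[n] = Σ(m=0 to 1) x[m] · y[(n-m) mod 2]

Computing each output sample:
(x ⊛ y)[0] = -6
(x ⊛ y)[1] = -10

x ⊛ y = [-6, -10]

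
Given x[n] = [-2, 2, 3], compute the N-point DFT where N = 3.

X[k] = Σ(n=0 to 2) x[n] · ω_3^(nk)
where ω_3 = e^(-2πi/3)

Computing each X[k]:
X[0] = 3
X[1] = -4.5000+0.8660i
X[2] = -4.5000-0.8660i

X = [3, -4.5000+0.8660i, -4.5000-0.8660i]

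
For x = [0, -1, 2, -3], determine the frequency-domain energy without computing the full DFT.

Parseval: Σ|x[n]|² = (1/N)Σ|X[k]|², so Σ|X[k]|² = N·Σ|x[n]|² = 4·14.0000

Σ|X[k]|² = N·Σ|x[n]|² = 4·14.0000 = 56.0000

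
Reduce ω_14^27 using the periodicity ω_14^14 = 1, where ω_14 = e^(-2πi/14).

Since ω_14^14 = 1, powers reduce modulo 14.
27 mod 14 = 13
So ω_14^27 = ω_14^13 = e^(-2πi·13/14)

ω_14^27 = ω_14^13 = 0.9010+0.4339i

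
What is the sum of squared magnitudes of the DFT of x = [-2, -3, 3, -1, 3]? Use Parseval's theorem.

Parseval: Σ|x[n]|² = (1/N)Σ|X[k]|², so Σ|X[k]|² = N·Σ|x[n]|² = 5·32.0000

Σ|X[k]|² = N·Σ|x[n]|² = 5·32.0000 = 160.0000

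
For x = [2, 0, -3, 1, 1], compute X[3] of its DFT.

X[3] = Σ(n=0 to 4) x[n] · ω_5^(3n) where ω_5 = e^(-2πi/5)
= (2)·ω_5^0 + (0)·ω_5^3 + (-3)·ω_5^6 + (1)·ω_5^9 + (1)·ω_5^12

X[3] = 0.5729+3.2164i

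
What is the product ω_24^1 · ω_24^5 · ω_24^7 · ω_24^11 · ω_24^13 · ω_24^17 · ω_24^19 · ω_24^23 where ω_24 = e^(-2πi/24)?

The primitive 24th roots of unity are ω_24^k for k coprime to 24: k ∈ {1, 5, 7, 11, 13, 17, 19, 23}
Their product equals the constant term of the cyclotomic polynomial Φ_24(x) up to sign.
For n ≥ 3, the product of all primitive nth roots of unity is 1. (For n=1 it is 1; for n=2 it is -1.)

1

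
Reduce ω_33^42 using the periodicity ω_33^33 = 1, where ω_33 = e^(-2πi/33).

Since ω_33^33 = 1, powers reduce modulo 33.
42 mod 33 = 9
So ω_33^42 = ω_33^9 = e^(-2πi·9/33)

ω_33^42 = ω_33^9 = -0.1423-0.9898i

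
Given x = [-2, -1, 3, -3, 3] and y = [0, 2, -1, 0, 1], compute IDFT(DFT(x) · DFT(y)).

(x ⊛ y)[n] = Σ(m=0 to 4) x[m] · y[(n-m) mod 5]

Computing each output sample:
(x ⊛ y)[0] = 8
(x ⊛ y)[1] = -4
(x ⊛ y)[2] = -3
(x ⊛ y)[3] = 10
(x ⊛ y)[4] = -11

x ⊛ y = [8, -4, -3, 10, -11]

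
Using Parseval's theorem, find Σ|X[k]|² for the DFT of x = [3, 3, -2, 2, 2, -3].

Parseval: Σ|x[n]|² = (1/N)Σ|X[k]|², so Σ|X[k]|² = N·Σ|x[n]|² = 6·39.0000

Σ|X[k]|² = N·Σ|x[n]|² = 6·39.0000 = 234.0000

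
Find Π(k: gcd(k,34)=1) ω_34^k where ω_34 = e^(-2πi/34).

The primitive 34th roots of unity are ω_34^k for k coprime to 34: k ∈ {1, 3, 5, 7, 9, 11, 13, 15, 19, 21, 23, 25, 27, 29, 31, 33}
Their product equals the constant term of the cyclotomic polynomial Φ_34(x) up to sign.
For n ≥ 3, the product of all primitive nth roots of unity is 1. (For n=1 it is 1; for n=2 it is -1.)

1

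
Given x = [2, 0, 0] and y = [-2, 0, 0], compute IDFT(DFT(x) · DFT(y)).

(x ⊛ y)[n] = Σ(m=0 to 2) x[m] · y[(n-m) mod 3]

Computing each output sample:
(x ⊛ y)[0] = -4
(x ⊛ y)[1] = 0
(x ⊛ y)[2] = 0

x ⊛ y = [-4, 0, 0]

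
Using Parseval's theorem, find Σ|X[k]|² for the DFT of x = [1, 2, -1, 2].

Parseval: Σ|x[n]|² = (1/N)Σ|X[k]|², so Σ|X[k]|² = N·Σ|x[n]|² = 4·10.0000

Σ|X[k]|² = N·Σ|x[n]|² = 4·10.0000 = 40.0000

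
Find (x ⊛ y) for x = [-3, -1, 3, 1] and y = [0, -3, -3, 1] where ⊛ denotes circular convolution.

(x ⊛ y)[n] = Σ(m=0 to 3) x[m] · y[(n-m) mod 4]

Computing each output sample:
(x ⊛ y)[0] = -13
(x ⊛ y)[1] = 9
(x ⊛ y)[2] = 13
(x ⊛ y)[3] = -9

x ⊛ y = [-13, 9, 13, -9]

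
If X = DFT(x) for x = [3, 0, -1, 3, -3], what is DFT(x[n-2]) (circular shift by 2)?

Time shift by 2: X_shifted[k] = ω_5^(2k) · X[k]
Shifted x = [3, -3, 3, 0, -1]

DFT(x[n-2]) = [2, -0.6631+0.1388i, 7.1631+4.0287i, 7.1631-4.0287i, -0.6631-0.1388i]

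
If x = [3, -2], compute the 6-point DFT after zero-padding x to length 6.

Original 2-point DFT: [1, 5]
Zero-padded 6-point DFT provides frequency interpolation.

DFT_6([x, 0, ...]) = [1, 2.0000+1.7321i, 4.0000+1.7321i, 5, 4.0000-1.7321i, 2.0000-1.7321i]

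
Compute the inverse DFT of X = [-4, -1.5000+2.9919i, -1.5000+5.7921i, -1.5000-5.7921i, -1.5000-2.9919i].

x[n] = (1/5) Σ(k=0 to 4) X[k] · e^(2πikn/5)

Computing each x[n]:
x[0] = -2
x[1] = -3
x[2] = 1
x[3] = -2
x[4] = 2

x = [-2, -3, 1, -2, 2]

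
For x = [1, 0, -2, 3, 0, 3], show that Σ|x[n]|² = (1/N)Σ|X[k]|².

Time domain:
Σ|x[n]|² = |1|² + |0|² + |-2|² + |3|² + |0|² + |3|² = 23.0000

Frequency domain:
(1/6)Σ|X[k]|² = (1/6)(|5|² + |0.5000+4.3301i|² + |3.5000+0.8660i|² + |-7|² + |3.5000-0.8660i|² + |0.5000-4.3301i|²) = (1/6)·138.0000 = 23.0000

Both sides agree, confirming Parseval's theorem.

Σ|x[n]|² = (1/N)Σ|X[k]|² = 23.0000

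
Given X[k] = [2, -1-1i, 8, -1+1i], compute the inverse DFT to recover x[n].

x[n] = (1/4) Σ(k=0 to 3) X[k] · e^(2πikn/4)

Computing each x[n]:
x[0] = 2
x[1] = -1
x[2] = 3
x[3] = -2

x = [2, -1, 3, -2]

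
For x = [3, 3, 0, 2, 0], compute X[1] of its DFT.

X[1] = Σ(n=0 to 4) x[n] · ω_5^(1n) where ω_5 = e^(-2πi/5)
= (3)·ω_5^0 + (3)·ω_5^1 + (0)·ω_5^2 + (2)·ω_5^3 + (0)·ω_5^4

X[1] = 2.3090-1.6776i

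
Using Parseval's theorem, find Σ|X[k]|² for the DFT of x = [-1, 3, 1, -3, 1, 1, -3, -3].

Parseval: Σ|x[n]|² = (1/N)Σ|X[k]|², so Σ|X[k]|² = N·Σ|x[n]|² = 8·40.0000

Σ|X[k]|² = N·Σ|x[n]|² = 8·40.0000 = 320.0000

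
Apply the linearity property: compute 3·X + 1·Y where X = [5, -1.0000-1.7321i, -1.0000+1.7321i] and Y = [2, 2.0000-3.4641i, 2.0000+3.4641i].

By linearity: DFT(3x + 1y) = 3·DFT(x) + 1·DFT(y)
= 3·[5, -1.0000-1.7321i, -1.0000+1.7321i] + 1·[2, 2.0000-3.4641i, 2.0000+3.4641i]

Computing element-wise:
Z[0] = 3·(5) + 1·(2) = 17
Z[1] = 3·(-1.0000-1.7321i) + 1·(2.0000-3.4641i) = -1.0000-8.6604i
Z[2] = 3·(-1.0000+1.7321i) + 1·(2.0000+3.4641i) = -1.0000+8.6604i

DFT(3x + 1y) = 3·X + 1·Y = [17, -1.0000-8.6604i, -1.0000+8.6604i]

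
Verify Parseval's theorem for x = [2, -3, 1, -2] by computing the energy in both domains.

Time domain:
Σ|x[n]|² = |2|² + |-3|² + |1|² + |-2|² = 18.0000

Frequency domain:
(1/4)Σ|X[k]|² = (1/4)(|-2|² + |1+1i|² + |8|² + |1-1i|²) = (1/4)·72.0000 = 18.0000

Both sides agree, confirming Parseval's theorem.

Σ|x[n]|² = (1/N)Σ|X[k]|² = 18.0000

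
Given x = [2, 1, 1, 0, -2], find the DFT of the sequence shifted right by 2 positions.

Time shift by 2: X_shifted[k] = ω_5^(2k) · X[k]
Shifted x = [0, -2, 2, 1, 1]

DFT(x[n-2]) = [2, -2.7361+2.2654i, 1.7361+2.7144i, 1.7361-2.7144i, -2.7361-2.2654i]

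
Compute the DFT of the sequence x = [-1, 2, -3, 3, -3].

X[k] = Σ(n=0 to 4) x[n] · ω_5^(nk)
where ω_5 = e^(-2πi/5)

Computing each X[k]:
X[0] = -2
X[1] = -1.3090-1.2286i
X[2] = -0.1910-8.6453i
X[3] = -0.1910+8.6453i
X[4] = -1.3090+1.2286i

X = [-2, -1.3090-1.2286i, -0.1910-8.6453i, -0.1910+8.6453i, -1.3090+1.2286i]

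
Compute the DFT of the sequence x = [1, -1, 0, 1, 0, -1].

X[k] = Σ(n=0 to 5) x[n] · ω_6^(nk)
where ω_6 = e^(-2πi/6)

Computing each X[k]:
X[0] = 0
X[1] = -1
X[2] = 3
X[3] = 2
X[4] = 3
X[5] = -1

X = [0, -1, 3, 2, 3, -1]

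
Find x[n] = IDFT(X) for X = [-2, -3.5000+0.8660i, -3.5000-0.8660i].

x[n] = (1/3) Σ(k=0 to 2) X[k] · e^(2πikn/3)

Computing each x[n]:
x[0] = -3
x[1] = 0
x[2] = 1

x = [-3, 0, 1]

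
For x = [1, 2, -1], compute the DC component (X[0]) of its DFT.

X[0] = Σ(n=0 to 2) x[n] · ω_3^0 = Σ x[n]
= (1) + (2) + (-1)

X[0] = 2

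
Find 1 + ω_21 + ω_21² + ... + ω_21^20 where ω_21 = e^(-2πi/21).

Sum of all nth roots of unity equals 0 for n > 1 (geometric series with r ≠ 1).

0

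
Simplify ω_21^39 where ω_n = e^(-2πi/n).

Since ω_21^21 = 1, powers reduce modulo 21.
39 mod 21 = 18
So ω_21^39 = ω_21^18 = e^(-2πi·18/21)

ω_21^39 = ω_21^18 = 0.6235+0.7818i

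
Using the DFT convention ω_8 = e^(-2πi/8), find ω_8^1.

ω_8^1 = e^(-2πi·1/8)
= cos(-2π·1/8) + i·sin(-2π·1/8)
= cos(-2π/8) + i·sin(-2π/8)

ω_8^1 = cos(-2π/8) + i·sin(-2π/8) = 0.7071-0.7071i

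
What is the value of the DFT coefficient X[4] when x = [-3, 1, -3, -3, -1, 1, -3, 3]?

X[4] = Σ(n=0 to 7) x[n] · ω_8^(4n) where ω_8 = e^(-2πi/8)
= (-3)·ω_8^0 + (1)·ω_8^4 + (-3)·ω_8^8 + (-3)·ω_8^12 + (-1)·ω_8^16 + (1)·ω_8^20 + (-3)·ω_8^24 + (3)·ω_8^28

X[4] = -12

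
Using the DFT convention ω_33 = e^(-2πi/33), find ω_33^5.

ω_33^5 = e^(-2πi·5/33)
= cos(-2π·5/33) + i·sin(-2π·5/33)
= cos(-10π/33) + i·sin(-10π/33)

ω_33^5 = cos(-10π/33) + i·sin(-10π/33) = 0.5801-0.8146i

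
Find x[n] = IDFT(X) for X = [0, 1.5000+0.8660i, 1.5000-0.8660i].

x[n] = (1/3) Σ(k=0 to 2) X[k] · e^(2πikn/3)

Computing each x[n]:
x[0] = 1
x[1] = -1
x[2] = 0

x = [1, -1, 0]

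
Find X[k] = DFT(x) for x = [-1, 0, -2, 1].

X[k] = Σ(n=0 to 3) x[n] · ω_4^(nk)
where ω_4 = e^(-2πi/4)

Computing each X[k]:
X[0] = -2
X[1] = 1+1i
X[2] = -4
X[3] = 1-1i

X = [-2, 1+1i, -4, 1-1i]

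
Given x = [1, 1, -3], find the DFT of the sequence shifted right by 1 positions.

Time shift by 1: X_shifted[k] = ω_3^(1k) · X[k]
Shifted x = [-3, 1, 1]

DFT(x[n-1]) = [-1, -4, -4]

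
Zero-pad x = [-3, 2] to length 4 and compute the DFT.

Original 2-point DFT: [-1, -5]
Zero-padded 4-point DFT provides frequency interpolation.

DFT_4([x, 0, ...]) = [-1, -3-2i, -5, -3+2i]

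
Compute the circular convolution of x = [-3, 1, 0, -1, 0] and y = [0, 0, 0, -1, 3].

(x ⊛ y)[n] = Σ(m=0 to 4) x[m] · y[(n-m) mod 5]

Computing each output sample:
(x ⊛ y)[0] = 3
(x ⊛ y)[1] = 1
(x ⊛ y)[2] = -3
(x ⊛ y)[3] = 3
(x ⊛ y)[4] = -10

x ⊛ y = [3, 1, -3, 3, -10]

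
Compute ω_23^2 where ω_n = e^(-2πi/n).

ω_23^2 = e^(-2πi·2/23)
= cos(-2π·2/23) + i·sin(-2π·2/23)
= cos(-4π/23) + i·sin(-4π/23)

ω_23^2 = cos(-4π/23) + i·sin(-4π/23) = 0.8544-0.5196i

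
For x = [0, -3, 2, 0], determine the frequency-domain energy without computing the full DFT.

Parseval: Σ|x[n]|² = (1/N)Σ|X[k]|², so Σ|X[k]|² = N·Σ|x[n]|² = 4·13.0000

Σ|X[k]|² = N·Σ|x[n]|² = 4·13.0000 = 52.0000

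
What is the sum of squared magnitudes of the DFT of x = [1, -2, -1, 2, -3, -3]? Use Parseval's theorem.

Parseval: Σ|x[n]|² = (1/N)Σ|X[k]|², so Σ|X[k]|² = N·Σ|x[n]|² = 6·28.0000

Σ|X[k]|² = N·Σ|x[n]|² = 6·28.0000 = 168.0000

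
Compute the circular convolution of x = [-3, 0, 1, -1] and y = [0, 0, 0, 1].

(x ⊛ y)[n] = Σ(m=0 to 3) x[m] · y[(n-m) mod 4]

Computing each output sample:
(x ⊛ y)[0] = 0
(x ⊛ y)[1] = 1
(x ⊛ y)[2] = -1
(x ⊛ y)[3] = -3

x ⊛ y = [0, 1, -1, -3]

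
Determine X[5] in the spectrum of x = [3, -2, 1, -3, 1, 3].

X[5] = Σ(n=0 to 5) x[n] · ω_6^(5n) where ω_6 = e^(-2πi/6)
= (3)·ω_6^0 + (-2)·ω_6^5 + (1)·ω_6^10 + (-3)·ω_6^15 + (1)·ω_6^20 + (3)·ω_6^25

X[5] = 5.5000-4.3301i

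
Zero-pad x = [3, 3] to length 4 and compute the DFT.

Original 2-point DFT: [6, 0]
Zero-padded 4-point DFT provides frequency interpolation.

DFT_4([x, 0, ...]) = [6, 3-3i, 0, 3+3i]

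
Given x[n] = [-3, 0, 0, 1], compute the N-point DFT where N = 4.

X[k] = Σ(n=0 to 3) x[n] · ω_4^(nk)
where ω_4 = e^(-2πi/4)

Computing each X[k]:
X[0] = -2
X[1] = -3+1i
X[2] = -4
X[3] = -3-1i

X = [-2, -3+1i, -4, -3-1i]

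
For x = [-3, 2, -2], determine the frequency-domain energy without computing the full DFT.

Parseval: Σ|x[n]|² = (1/N)Σ|X[k]|², so Σ|X[k]|² = N·Σ|x[n]|² = 3·17.0000

Σ|X[k]|² = N·Σ|x[n]|² = 3·17.0000 = 51.0000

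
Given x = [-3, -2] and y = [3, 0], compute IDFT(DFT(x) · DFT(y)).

(x ⊛ y)[n] = Σ(m=0 to 1) x[m] · y[(n-m) mod 2]

Computing each output sample:
(x ⊛ y)[0] = -9
(x ⊛ y)[1] = -6

x ⊛ y = [-9, -6]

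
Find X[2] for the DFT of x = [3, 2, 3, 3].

X[2] = Σ(n=0 to 3) x[n] · ω_4^(2n) where ω_4 = e^(-2πi/4)
= (3)·ω_4^0 + (2)·ω_4^2 + (3)·ω_4^4 + (3)·ω_4^6

X[2] = 1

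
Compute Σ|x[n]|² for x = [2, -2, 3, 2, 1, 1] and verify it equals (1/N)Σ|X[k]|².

Time domain:
Σ|x[n]|² = |2|² + |-2|² + |3|² + |2|² + |1|² + |1|² = 23.0000

Frequency domain:
(1/6)Σ|X[k]|² = (1/6)(|7|² + |-2.5000+0.8660i|² + |2.5000+4.3301i|² + |5|² + |2.5000-4.3301i|² + |-2.5000-0.8660i|²) = (1/6)·138.0000 = 23.0000

Both sides agree, confirming Parseval's theorem.

Σ|x[n]|² = (1/N)Σ|X[k]|² = 23.0000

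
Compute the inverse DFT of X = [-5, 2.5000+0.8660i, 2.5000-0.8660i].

x[n] = (1/3) Σ(k=0 to 2) X[k] · e^(2πikn/3)

Computing each x[n]:
x[0] = 0
x[1] = -3
x[2] = -2

x = [0, -3, -2]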